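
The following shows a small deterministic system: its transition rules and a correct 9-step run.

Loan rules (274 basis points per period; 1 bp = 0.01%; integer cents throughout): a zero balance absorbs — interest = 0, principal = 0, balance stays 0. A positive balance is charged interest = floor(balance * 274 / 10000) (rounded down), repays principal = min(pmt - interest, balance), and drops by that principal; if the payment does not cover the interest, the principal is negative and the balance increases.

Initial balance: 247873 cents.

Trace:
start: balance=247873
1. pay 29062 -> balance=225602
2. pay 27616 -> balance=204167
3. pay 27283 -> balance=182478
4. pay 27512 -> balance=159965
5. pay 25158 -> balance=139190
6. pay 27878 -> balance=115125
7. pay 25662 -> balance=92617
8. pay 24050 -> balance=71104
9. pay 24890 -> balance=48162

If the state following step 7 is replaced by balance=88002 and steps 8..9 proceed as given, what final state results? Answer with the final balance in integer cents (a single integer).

43291

state after step 7 := balance=88002
8. pay 24050 -> balance=66363
9. pay 24890 -> balance=43291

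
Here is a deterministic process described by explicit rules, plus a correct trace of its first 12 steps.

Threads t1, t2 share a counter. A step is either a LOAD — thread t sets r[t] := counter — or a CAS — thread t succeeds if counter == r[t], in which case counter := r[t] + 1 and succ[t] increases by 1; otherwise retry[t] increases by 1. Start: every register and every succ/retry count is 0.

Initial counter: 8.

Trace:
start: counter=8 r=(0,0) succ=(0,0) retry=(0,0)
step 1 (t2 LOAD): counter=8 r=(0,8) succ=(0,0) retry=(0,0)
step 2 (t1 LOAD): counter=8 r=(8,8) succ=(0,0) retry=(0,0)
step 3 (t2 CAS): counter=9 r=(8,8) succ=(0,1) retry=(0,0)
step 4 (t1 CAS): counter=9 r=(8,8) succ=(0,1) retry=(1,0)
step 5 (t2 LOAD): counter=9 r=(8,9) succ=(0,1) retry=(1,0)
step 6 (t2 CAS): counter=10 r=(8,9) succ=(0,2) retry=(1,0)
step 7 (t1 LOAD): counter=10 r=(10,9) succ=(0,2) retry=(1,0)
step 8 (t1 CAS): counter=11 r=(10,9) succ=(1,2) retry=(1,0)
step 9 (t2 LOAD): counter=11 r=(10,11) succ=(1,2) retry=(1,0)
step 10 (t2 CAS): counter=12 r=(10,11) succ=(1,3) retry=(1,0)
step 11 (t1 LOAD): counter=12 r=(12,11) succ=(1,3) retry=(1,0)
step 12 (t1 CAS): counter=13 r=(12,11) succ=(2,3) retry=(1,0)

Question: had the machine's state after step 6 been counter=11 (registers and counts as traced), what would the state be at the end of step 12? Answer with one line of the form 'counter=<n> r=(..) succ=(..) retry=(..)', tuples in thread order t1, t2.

counter=14 r=(13,12) succ=(2,3) retry=(1,0)

state after step 6 := counter=11 r=(8,9) succ=(0,2) retry=(1,0)
step 7 (t1 LOAD): counter=11 r=(11,9) succ=(0,2) retry=(1,0)
step 8 (t1 CAS): counter=12 r=(11,9) succ=(1,2) retry=(1,0)
step 9 (t2 LOAD): counter=12 r=(11,12) succ=(1,2) retry=(1,0)
step 10 (t2 CAS): counter=13 r=(11,12) succ=(1,3) retry=(1,0)
step 11 (t1 LOAD): counter=13 r=(13,12) succ=(1,3) retry=(1,0)
step 12 (t1 CAS): counter=14 r=(13,12) succ=(2,3) retry=(1,0)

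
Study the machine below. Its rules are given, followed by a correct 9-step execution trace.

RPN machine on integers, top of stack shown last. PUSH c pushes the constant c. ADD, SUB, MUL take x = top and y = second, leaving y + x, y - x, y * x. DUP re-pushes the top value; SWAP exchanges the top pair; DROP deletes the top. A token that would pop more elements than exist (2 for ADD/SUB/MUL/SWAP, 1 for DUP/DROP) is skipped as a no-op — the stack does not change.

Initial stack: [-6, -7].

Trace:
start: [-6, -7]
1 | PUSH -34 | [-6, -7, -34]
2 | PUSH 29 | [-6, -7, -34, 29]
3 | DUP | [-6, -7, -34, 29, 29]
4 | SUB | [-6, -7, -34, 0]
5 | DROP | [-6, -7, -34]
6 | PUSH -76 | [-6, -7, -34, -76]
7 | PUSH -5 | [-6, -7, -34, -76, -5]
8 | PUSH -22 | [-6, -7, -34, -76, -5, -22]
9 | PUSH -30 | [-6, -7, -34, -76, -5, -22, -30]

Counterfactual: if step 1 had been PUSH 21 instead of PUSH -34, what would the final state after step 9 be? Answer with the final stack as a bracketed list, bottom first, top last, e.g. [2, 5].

(re-executing from step 1 with the substitution; state before step 1: [-6, -7])
1 | PUSH 21 | [-6, -7, 21]
2 | PUSH 29 | [-6, -7, 21, 29]
3 | DUP | [-6, -7, 21, 29, 29]
4 | SUB | [-6, -7, 21, 0]
5 | DROP | [-6, -7, 21]
6 | PUSH -76 | [-6, -7, 21, -76]
7 | PUSH -5 | [-6, -7, 21, -76, -5]
8 | PUSH -22 | [-6, -7, 21, -76, -5, -22]
9 | PUSH -30 | [-6, -7, 21, -76, -5, -22, -30]

[-6, -7, 21, -76, -5, -22, -30]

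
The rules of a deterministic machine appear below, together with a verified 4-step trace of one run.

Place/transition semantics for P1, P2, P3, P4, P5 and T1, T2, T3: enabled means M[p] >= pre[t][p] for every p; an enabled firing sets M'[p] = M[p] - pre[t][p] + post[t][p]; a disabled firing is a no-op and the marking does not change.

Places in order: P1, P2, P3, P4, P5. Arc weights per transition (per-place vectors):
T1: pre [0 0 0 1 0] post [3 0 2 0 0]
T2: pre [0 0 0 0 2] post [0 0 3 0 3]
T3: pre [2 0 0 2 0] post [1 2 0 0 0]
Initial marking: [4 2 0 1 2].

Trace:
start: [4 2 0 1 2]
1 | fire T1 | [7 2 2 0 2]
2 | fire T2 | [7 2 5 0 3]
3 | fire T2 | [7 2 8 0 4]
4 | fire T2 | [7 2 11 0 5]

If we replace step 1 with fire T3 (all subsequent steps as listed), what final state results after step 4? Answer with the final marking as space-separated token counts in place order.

(re-executing from step 1 with the substitution; state before step 1: [4 2 0 1 2])
1 | fire T3 | [4 2 0 1 2]
2 | fire T2 | [4 2 3 1 3]
3 | fire T2 | [4 2 6 1 4]
4 | fire T2 | [4 2 9 1 5]

4 2 9 1 5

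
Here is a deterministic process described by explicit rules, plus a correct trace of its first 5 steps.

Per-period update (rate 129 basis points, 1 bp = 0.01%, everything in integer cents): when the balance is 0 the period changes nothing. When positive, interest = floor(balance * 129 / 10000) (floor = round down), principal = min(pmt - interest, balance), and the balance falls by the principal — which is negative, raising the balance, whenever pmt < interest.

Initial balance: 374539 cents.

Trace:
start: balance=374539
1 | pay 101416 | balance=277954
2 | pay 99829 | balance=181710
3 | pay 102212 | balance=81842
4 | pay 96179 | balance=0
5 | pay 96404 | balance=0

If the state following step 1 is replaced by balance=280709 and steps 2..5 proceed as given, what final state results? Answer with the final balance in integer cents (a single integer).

0

state after step 1 := balance=280709
2 | pay 99829 | balance=184501
3 | pay 102212 | balance=84669
4 | pay 96179 | balance=0
5 | pay 96404 | balance=0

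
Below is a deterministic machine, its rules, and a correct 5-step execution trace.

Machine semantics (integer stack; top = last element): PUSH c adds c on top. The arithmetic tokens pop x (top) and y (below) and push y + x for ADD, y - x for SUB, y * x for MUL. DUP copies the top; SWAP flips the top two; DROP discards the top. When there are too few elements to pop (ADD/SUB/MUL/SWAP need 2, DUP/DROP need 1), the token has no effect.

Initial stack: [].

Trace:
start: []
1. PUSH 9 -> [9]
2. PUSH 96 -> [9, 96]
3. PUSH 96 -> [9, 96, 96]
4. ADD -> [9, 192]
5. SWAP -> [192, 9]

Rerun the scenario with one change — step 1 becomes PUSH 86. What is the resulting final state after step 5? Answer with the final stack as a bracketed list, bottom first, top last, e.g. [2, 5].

[192, 86]

(re-executing from step 1 with the substitution; state before step 1: [])
1. PUSH 86 -> [86]
2. PUSH 96 -> [86, 96]
3. PUSH 96 -> [86, 96, 96]
4. ADD -> [86, 192]
5. SWAP -> [192, 86]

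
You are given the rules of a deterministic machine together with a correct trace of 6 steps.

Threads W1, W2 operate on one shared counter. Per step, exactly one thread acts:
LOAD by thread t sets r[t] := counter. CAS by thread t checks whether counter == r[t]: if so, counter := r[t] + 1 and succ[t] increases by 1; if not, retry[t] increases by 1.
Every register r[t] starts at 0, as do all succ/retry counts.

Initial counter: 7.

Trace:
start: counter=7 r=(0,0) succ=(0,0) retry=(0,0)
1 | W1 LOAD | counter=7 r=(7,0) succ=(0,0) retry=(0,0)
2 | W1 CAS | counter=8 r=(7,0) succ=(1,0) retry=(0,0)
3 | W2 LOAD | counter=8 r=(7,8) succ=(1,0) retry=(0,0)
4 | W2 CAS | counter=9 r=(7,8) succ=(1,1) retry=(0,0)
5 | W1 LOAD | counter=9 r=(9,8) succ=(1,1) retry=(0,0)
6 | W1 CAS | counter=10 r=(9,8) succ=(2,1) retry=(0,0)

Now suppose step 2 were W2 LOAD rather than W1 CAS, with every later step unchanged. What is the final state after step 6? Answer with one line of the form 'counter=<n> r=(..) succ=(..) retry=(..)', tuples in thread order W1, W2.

(re-executing from step 2 with the substitution; state before step 2: counter=7 r=(7,0) succ=(0,0) retry=(0,0))
2 | W2 LOAD | counter=7 r=(7,7) succ=(0,0) retry=(0,0)
3 | W2 LOAD | counter=7 r=(7,7) succ=(0,0) retry=(0,0)
4 | W2 CAS | counter=8 r=(7,7) succ=(0,1) retry=(0,0)
5 | W1 LOAD | counter=8 r=(8,7) succ=(0,1) retry=(0,0)
6 | W1 CAS | counter=9 r=(8,7) succ=(1,1) retry=(0,0)

counter=9 r=(8,7) succ=(1,1) retry=(0,0)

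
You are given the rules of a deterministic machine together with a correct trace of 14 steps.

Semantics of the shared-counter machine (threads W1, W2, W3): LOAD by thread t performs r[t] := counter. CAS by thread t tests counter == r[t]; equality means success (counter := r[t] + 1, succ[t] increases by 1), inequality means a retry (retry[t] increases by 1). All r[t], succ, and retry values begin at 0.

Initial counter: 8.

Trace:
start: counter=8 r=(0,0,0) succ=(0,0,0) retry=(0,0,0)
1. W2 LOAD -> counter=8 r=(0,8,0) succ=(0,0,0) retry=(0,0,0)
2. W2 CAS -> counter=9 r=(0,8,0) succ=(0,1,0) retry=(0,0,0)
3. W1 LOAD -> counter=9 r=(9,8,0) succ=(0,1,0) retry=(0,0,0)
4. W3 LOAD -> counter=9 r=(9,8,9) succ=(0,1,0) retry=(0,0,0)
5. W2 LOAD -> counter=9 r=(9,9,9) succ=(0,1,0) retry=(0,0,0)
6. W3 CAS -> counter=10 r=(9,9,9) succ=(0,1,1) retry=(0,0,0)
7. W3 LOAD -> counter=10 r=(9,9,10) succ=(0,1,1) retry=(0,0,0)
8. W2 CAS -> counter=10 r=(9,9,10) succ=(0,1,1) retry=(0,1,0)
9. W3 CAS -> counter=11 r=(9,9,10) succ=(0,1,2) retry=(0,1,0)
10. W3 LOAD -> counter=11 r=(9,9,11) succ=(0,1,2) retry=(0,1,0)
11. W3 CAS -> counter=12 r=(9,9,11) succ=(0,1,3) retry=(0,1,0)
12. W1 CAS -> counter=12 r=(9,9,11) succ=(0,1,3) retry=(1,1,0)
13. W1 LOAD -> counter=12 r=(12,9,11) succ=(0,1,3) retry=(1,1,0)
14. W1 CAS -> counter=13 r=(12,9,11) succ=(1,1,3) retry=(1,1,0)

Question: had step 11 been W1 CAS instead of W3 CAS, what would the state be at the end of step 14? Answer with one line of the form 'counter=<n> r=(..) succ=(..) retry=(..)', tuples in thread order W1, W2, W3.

(re-executing from step 11 with the substitution; state before step 11: counter=11 r=(9,9,11) succ=(0,1,2) retry=(0,1,0))
11. W1 CAS -> counter=11 r=(9,9,11) succ=(0,1,2) retry=(1,1,0)
12. W1 CAS -> counter=11 r=(9,9,11) succ=(0,1,2) retry=(2,1,0)
13. W1 LOAD -> counter=11 r=(11,9,11) succ=(0,1,2) retry=(2,1,0)
14. W1 CAS -> counter=12 r=(11,9,11) succ=(1,1,2) retry=(2,1,0)

counter=12 r=(11,9,11) succ=(1,1,2) retry=(2,1,0)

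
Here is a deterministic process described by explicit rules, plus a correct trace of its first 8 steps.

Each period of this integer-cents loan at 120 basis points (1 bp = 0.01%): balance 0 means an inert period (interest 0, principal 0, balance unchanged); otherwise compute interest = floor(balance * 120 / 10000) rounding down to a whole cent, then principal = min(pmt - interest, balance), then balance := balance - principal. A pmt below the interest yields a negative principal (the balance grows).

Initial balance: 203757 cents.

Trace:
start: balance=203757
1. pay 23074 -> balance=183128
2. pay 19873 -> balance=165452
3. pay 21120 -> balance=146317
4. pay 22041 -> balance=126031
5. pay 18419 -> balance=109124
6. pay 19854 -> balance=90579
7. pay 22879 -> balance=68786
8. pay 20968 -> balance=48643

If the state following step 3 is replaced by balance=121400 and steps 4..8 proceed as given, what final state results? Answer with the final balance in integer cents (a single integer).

state after step 3 := balance=121400
4. pay 22041 -> balance=100815
5. pay 18419 -> balance=83605
6. pay 19854 -> balance=64754
7. pay 22879 -> balance=42652
8. pay 20968 -> balance=22195

22195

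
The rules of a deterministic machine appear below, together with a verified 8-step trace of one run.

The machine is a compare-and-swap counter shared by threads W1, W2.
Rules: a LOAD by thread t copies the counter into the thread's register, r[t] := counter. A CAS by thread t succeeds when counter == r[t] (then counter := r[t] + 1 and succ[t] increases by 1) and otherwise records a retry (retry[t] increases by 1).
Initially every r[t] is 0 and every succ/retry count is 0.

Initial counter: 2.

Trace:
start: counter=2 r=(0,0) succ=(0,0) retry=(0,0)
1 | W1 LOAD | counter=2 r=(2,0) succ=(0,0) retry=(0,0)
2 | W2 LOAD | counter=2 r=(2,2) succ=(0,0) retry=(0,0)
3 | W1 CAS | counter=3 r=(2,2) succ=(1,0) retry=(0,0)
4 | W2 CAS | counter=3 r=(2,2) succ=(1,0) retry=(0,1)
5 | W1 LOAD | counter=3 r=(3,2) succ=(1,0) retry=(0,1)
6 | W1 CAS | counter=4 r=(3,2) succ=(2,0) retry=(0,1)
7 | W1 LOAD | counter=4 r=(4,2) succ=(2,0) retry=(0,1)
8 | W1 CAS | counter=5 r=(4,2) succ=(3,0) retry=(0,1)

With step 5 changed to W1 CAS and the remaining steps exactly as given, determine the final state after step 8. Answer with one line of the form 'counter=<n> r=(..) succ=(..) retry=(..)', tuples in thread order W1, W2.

(re-executing from step 5 with the substitution; state before step 5: counter=3 r=(2,2) succ=(1,0) retry=(0,1))
5 | W1 CAS | counter=3 r=(2,2) succ=(1,0) retry=(1,1)
6 | W1 CAS | counter=3 r=(2,2) succ=(1,0) retry=(2,1)
7 | W1 LOAD | counter=3 r=(3,2) succ=(1,0) retry=(2,1)
8 | W1 CAS | counter=4 r=(3,2) succ=(2,0) retry=(2,1)

counter=4 r=(3,2) succ=(2,0) retry=(2,1)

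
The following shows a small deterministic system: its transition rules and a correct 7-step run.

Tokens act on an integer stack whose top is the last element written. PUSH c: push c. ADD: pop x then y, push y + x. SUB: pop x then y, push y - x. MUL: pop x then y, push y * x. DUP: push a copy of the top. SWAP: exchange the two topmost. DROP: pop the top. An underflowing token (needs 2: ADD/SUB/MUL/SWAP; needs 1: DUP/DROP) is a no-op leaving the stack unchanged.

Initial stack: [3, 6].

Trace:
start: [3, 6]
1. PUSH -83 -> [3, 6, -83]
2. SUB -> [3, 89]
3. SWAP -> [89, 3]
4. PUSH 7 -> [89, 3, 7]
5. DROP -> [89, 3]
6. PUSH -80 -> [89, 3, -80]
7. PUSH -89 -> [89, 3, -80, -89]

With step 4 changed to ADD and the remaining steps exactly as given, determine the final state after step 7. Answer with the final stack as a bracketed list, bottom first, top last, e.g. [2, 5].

(re-executing from step 4 with the substitution; state before step 4: [89, 3])
4. ADD -> [92]
5. DROP -> []
6. PUSH -80 -> [-80]
7. PUSH -89 -> [-80, -89]

[-80, -89]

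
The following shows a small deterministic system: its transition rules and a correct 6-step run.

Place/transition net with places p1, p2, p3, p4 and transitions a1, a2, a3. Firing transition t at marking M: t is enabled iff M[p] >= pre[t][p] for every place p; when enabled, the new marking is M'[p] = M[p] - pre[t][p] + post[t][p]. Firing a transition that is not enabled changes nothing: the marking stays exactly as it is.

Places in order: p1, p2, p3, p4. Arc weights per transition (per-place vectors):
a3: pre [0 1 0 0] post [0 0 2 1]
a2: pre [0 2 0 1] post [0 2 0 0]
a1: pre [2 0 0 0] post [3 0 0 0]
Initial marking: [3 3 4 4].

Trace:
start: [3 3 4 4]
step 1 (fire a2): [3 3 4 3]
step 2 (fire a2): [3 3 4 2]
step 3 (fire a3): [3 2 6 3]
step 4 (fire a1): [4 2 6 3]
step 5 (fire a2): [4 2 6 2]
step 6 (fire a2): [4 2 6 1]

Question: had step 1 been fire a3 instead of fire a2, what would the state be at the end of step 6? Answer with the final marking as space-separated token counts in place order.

4 1 8 5

(re-executing from step 1 with the substitution; state before step 1: [3 3 4 4])
step 1 (fire a3): [3 2 6 5]
step 2 (fire a2): [3 2 6 4]
step 3 (fire a3): [3 1 8 5]
step 4 (fire a1): [4 1 8 5]
step 5 (fire a2): [4 1 8 5]
step 6 (fire a2): [4 1 8 5]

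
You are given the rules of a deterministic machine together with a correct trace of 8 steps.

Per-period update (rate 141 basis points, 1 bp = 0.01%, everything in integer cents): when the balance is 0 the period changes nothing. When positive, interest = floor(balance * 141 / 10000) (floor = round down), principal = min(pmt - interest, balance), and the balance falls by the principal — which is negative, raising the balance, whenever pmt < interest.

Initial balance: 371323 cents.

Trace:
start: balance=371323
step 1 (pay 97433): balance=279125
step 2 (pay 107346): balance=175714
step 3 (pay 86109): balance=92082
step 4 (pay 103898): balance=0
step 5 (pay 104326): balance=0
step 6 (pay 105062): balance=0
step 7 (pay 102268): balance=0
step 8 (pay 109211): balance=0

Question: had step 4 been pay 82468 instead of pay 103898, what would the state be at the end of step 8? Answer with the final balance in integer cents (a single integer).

(re-executing from step 4 with the substitution; state before step 4: balance=92082)
step 4 (pay 82468): balance=10912
step 5 (pay 104326): balance=0
step 6 (pay 105062): balance=0
step 7 (pay 102268): balance=0
step 8 (pay 109211): balance=0

0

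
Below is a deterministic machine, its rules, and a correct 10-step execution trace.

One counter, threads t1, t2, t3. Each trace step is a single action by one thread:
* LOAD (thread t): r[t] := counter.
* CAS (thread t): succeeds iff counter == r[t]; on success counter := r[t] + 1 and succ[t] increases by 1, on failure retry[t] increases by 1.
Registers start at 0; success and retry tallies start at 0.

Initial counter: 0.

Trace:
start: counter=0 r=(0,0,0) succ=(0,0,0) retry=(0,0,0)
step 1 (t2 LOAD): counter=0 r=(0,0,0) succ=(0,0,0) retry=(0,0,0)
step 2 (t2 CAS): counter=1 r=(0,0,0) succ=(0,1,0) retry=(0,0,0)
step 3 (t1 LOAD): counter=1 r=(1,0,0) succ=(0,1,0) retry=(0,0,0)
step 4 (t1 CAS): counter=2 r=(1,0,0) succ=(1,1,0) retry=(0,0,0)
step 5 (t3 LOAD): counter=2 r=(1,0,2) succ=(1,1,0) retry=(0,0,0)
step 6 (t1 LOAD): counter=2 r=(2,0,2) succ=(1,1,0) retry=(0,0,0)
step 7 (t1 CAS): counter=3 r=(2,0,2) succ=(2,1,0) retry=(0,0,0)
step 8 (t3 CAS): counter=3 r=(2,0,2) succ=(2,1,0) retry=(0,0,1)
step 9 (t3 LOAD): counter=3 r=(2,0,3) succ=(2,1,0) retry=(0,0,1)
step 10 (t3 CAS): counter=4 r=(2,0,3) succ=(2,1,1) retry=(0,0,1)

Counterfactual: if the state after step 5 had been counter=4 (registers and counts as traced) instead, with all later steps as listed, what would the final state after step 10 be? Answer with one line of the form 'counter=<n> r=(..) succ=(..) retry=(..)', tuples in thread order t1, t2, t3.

state after step 5 := counter=4 r=(1,0,2) succ=(1,1,0) retry=(0,0,0)
step 6 (t1 LOAD): counter=4 r=(4,0,2) succ=(1,1,0) retry=(0,0,0)
step 7 (t1 CAS): counter=5 r=(4,0,2) succ=(2,1,0) retry=(0,0,0)
step 8 (t3 CAS): counter=5 r=(4,0,2) succ=(2,1,0) retry=(0,0,1)
step 9 (t3 LOAD): counter=5 r=(4,0,5) succ=(2,1,0) retry=(0,0,1)
step 10 (t3 CAS): counter=6 r=(4,0,5) succ=(2,1,1) retry=(0,0,1)

counter=6 r=(4,0,5) succ=(2,1,1) retry=(0,0,1)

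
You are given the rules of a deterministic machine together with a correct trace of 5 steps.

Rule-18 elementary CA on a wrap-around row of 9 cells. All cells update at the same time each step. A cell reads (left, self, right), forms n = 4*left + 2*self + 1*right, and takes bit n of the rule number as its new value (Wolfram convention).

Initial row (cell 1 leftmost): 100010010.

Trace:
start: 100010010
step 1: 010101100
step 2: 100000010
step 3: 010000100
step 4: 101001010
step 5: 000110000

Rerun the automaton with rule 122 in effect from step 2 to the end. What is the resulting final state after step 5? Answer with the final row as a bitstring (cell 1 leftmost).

111000000

(re-executing steps 2..5 under rule 122; state before step 2: 010101100)
step 2: 101011110
step 3: 010110011
step 4: 101111111
step 5: 111000000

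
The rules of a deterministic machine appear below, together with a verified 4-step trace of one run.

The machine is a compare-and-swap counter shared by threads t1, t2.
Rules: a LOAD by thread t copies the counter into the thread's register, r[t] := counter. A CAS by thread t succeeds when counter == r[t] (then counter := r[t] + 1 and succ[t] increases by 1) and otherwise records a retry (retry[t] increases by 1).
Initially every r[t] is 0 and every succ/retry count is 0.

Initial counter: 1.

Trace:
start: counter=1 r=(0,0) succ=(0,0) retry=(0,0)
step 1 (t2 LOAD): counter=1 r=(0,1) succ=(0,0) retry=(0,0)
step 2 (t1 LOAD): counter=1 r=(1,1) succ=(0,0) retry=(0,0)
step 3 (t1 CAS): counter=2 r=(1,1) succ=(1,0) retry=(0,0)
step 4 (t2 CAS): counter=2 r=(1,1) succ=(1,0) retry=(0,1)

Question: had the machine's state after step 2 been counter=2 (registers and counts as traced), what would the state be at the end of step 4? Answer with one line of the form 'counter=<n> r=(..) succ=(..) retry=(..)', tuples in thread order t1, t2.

state after step 2 := counter=2 r=(1,1) succ=(0,0) retry=(0,0)
step 3 (t1 CAS): counter=2 r=(1,1) succ=(0,0) retry=(1,0)
step 4 (t2 CAS): counter=2 r=(1,1) succ=(0,0) retry=(1,1)

counter=2 r=(1,1) succ=(0,0) retry=(1,1)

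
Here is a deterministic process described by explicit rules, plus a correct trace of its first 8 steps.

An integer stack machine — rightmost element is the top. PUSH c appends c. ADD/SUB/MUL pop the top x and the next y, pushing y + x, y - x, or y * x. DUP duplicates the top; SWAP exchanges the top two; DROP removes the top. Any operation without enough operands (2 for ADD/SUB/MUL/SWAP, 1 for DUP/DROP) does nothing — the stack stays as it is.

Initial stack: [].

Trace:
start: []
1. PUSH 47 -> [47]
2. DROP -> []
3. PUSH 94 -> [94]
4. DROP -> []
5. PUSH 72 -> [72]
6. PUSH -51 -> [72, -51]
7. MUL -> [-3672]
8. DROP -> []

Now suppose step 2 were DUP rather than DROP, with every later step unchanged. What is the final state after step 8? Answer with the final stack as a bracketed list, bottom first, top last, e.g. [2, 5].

(re-executing from step 2 with the substitution; state before step 2: [47])
2. DUP -> [47, 47]
3. PUSH 94 -> [47, 47, 94]
4. DROP -> [47, 47]
5. PUSH 72 -> [47, 47, 72]
6. PUSH -51 -> [47, 47, 72, -51]
7. MUL -> [47, 47, -3672]
8. DROP -> [47, 47]

[47, 47]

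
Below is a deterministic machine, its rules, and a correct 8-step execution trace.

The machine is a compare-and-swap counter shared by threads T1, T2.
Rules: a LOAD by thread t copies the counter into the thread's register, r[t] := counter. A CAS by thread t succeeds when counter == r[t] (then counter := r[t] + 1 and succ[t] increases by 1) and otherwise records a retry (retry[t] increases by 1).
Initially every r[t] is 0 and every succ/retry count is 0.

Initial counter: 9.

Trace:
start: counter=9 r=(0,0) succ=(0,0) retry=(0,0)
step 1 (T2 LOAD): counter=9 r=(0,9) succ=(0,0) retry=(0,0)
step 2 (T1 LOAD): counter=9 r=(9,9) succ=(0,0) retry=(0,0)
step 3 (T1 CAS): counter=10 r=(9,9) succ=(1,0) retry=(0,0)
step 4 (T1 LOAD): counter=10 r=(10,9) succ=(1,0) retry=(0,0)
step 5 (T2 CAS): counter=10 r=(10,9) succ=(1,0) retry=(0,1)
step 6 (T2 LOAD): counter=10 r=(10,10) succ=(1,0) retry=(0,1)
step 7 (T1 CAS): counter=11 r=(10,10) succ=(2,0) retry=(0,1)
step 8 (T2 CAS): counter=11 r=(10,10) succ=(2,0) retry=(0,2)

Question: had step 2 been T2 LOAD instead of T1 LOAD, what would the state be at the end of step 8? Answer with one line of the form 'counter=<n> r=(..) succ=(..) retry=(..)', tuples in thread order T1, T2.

counter=11 r=(9,10) succ=(0,2) retry=(2,0)

(re-executing from step 2 with the substitution; state before step 2: counter=9 r=(0,9) succ=(0,0) retry=(0,0))
step 2 (T2 LOAD): counter=9 r=(0,9) succ=(0,0) retry=(0,0)
step 3 (T1 CAS): counter=9 r=(0,9) succ=(0,0) retry=(1,0)
step 4 (T1 LOAD): counter=9 r=(9,9) succ=(0,0) retry=(1,0)
step 5 (T2 CAS): counter=10 r=(9,9) succ=(0,1) retry=(1,0)
step 6 (T2 LOAD): counter=10 r=(9,10) succ=(0,1) retry=(1,0)
step 7 (T1 CAS): counter=10 r=(9,10) succ=(0,1) retry=(2,0)
step 8 (T2 CAS): counter=11 r=(9,10) succ=(0,2) retry=(2,0)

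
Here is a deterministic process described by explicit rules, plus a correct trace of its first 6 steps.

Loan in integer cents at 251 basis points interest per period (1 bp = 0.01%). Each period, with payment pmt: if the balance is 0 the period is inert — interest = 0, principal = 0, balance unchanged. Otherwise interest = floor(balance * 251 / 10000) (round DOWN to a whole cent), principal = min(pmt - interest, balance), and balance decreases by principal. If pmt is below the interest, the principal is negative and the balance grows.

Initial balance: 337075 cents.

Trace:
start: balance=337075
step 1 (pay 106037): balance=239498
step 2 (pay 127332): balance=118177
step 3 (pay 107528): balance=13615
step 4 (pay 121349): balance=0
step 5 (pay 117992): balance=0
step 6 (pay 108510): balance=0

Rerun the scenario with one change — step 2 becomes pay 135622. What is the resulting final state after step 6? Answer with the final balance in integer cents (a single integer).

0

(re-executing from step 2 with the substitution; state before step 2: balance=239498)
step 2 (pay 135622): balance=109887
step 3 (pay 107528): balance=5117
step 4 (pay 121349): balance=0
step 5 (pay 117992): balance=0
step 6 (pay 108510): balance=0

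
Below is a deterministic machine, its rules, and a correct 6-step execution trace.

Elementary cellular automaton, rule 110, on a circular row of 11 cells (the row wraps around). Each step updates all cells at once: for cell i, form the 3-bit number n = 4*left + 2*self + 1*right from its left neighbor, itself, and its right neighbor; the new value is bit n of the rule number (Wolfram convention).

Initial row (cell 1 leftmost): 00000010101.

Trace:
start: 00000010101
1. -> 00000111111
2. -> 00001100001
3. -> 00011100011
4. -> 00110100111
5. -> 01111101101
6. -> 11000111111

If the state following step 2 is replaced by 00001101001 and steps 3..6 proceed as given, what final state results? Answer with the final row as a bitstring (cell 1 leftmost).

11010111011

state after step 2 := 00001101001
3. -> 00011111011
4. -> 00110001111
5. -> 01110011001
6. -> 11010111011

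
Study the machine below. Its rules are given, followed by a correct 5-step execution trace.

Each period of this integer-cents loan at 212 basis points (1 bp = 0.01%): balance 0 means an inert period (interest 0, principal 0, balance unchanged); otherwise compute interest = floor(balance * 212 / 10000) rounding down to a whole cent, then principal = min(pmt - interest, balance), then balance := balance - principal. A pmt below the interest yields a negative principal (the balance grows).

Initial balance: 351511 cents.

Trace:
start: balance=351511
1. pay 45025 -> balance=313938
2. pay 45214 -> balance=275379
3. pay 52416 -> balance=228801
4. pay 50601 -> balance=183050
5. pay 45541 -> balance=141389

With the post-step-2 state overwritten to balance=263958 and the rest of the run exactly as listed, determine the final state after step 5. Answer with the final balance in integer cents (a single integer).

state after step 2 := balance=263958
3. pay 52416 -> balance=217137
4. pay 50601 -> balance=171139
5. pay 45541 -> balance=129226

129226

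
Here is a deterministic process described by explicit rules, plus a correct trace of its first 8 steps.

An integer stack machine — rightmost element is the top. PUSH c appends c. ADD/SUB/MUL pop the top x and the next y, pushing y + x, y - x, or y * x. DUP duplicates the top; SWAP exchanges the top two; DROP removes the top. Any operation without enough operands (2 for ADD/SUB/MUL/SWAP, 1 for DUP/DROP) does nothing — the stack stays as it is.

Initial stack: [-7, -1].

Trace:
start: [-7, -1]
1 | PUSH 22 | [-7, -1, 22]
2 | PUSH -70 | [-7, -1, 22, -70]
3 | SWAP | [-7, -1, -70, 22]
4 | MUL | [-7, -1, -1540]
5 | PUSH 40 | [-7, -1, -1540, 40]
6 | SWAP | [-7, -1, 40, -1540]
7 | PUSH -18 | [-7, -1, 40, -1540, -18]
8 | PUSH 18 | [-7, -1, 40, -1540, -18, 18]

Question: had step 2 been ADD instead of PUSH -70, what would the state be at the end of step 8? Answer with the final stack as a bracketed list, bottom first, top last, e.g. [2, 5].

[40, -147, -18, 18]

(re-executing from step 2 with the substitution; state before step 2: [-7, -1, 22])
2 | ADD | [-7, 21]
3 | SWAP | [21, -7]
4 | MUL | [-147]
5 | PUSH 40 | [-147, 40]
6 | SWAP | [40, -147]
7 | PUSH -18 | [40, -147, -18]
8 | PUSH 18 | [40, -147, -18, 18]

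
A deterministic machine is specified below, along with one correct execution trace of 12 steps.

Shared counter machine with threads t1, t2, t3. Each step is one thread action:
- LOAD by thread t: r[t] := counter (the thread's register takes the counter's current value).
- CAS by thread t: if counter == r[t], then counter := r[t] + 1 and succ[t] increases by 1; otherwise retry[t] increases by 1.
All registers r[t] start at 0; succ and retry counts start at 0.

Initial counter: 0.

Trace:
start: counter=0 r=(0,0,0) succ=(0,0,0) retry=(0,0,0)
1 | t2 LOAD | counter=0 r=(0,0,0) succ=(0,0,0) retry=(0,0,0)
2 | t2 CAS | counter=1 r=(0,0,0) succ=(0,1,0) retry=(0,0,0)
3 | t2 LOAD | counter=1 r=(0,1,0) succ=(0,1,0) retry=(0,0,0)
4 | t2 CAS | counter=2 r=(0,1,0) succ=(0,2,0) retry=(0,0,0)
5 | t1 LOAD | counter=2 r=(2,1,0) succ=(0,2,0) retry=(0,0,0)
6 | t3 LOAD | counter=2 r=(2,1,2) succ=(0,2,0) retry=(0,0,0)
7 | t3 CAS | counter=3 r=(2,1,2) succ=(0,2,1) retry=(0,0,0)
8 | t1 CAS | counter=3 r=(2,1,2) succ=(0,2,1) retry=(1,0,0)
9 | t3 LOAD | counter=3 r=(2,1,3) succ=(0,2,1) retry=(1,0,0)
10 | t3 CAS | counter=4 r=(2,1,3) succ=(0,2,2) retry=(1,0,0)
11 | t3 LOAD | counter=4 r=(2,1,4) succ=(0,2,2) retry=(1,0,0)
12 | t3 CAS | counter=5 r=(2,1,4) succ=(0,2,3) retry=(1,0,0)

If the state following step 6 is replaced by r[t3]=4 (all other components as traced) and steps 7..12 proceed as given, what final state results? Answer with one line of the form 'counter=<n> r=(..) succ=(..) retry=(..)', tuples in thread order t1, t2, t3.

state after step 6 := counter=2 r=(2,1,4) succ=(0,2,0) retry=(0,0,0)
7 | t3 CAS | counter=2 r=(2,1,4) succ=(0,2,0) retry=(0,0,1)
8 | t1 CAS | counter=3 r=(2,1,4) succ=(1,2,0) retry=(0,0,1)
9 | t3 LOAD | counter=3 r=(2,1,3) succ=(1,2,0) retry=(0,0,1)
10 | t3 CAS | counter=4 r=(2,1,3) succ=(1,2,1) retry=(0,0,1)
11 | t3 LOAD | counter=4 r=(2,1,4) succ=(1,2,1) retry=(0,0,1)
12 | t3 CAS | counter=5 r=(2,1,4) succ=(1,2,2) retry=(0,0,1)

counter=5 r=(2,1,4) succ=(1,2,2) retry=(0,0,1)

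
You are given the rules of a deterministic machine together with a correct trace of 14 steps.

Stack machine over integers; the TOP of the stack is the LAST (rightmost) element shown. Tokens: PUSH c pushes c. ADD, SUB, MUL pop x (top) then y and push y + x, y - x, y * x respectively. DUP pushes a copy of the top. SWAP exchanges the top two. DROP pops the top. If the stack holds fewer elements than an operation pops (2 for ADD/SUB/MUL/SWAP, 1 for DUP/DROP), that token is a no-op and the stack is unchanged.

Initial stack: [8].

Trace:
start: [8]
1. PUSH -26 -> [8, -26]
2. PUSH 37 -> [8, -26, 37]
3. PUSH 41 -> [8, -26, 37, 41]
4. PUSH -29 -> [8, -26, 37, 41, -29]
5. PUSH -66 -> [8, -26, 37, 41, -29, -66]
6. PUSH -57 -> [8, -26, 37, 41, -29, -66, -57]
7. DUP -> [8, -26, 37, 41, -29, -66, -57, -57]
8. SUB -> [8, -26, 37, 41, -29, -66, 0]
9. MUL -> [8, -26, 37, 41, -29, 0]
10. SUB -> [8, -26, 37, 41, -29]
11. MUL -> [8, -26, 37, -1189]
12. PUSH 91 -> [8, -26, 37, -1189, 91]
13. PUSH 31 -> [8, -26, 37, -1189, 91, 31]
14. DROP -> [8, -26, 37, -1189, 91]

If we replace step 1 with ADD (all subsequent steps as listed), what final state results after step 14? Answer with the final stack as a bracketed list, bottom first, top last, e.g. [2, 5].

(re-executing from step 1 with the substitution; state before step 1: [8])
1. ADD -> [8]
2. PUSH 37 -> [8, 37]
3. PUSH 41 -> [8, 37, 41]
4. PUSH -29 -> [8, 37, 41, -29]
5. PUSH -66 -> [8, 37, 41, -29, -66]
6. PUSH -57 -> [8, 37, 41, -29, -66, -57]
7. DUP -> [8, 37, 41, -29, -66, -57, -57]
8. SUB -> [8, 37, 41, -29, -66, 0]
9. MUL -> [8, 37, 41, -29, 0]
10. SUB -> [8, 37, 41, -29]
11. MUL -> [8, 37, -1189]
12. PUSH 91 -> [8, 37, -1189, 91]
13. PUSH 31 -> [8, 37, -1189, 91, 31]
14. DROP -> [8, 37, -1189, 91]

[8, 37, -1189, 91]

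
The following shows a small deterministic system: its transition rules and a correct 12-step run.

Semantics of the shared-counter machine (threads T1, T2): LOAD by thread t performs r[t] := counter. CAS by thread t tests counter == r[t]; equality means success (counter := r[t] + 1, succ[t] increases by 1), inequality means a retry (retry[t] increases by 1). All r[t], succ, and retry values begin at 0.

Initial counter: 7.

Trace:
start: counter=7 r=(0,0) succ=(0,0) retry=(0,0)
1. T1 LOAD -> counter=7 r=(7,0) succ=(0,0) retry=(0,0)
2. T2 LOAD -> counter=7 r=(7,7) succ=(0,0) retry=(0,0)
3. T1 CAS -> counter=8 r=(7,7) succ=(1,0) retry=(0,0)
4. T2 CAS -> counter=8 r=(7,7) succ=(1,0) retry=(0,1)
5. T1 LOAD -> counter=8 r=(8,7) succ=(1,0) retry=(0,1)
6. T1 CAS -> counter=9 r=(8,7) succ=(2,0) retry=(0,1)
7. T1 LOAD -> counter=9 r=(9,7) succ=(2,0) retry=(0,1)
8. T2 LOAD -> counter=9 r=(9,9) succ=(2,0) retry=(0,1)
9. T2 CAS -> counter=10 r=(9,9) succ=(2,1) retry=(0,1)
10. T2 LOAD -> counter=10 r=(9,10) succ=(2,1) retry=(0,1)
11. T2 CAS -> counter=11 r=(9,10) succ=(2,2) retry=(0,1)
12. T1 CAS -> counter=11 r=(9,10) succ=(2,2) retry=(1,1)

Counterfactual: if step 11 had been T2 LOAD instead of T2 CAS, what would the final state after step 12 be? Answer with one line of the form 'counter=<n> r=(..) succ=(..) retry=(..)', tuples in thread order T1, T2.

(re-executing from step 11 with the substitution; state before step 11: counter=10 r=(9,10) succ=(2,1) retry=(0,1))
11. T2 LOAD -> counter=10 r=(9,10) succ=(2,1) retry=(0,1)
12. T1 CAS -> counter=10 r=(9,10) succ=(2,1) retry=(1,1)

counter=10 r=(9,10) succ=(2,1) retry=(1,1)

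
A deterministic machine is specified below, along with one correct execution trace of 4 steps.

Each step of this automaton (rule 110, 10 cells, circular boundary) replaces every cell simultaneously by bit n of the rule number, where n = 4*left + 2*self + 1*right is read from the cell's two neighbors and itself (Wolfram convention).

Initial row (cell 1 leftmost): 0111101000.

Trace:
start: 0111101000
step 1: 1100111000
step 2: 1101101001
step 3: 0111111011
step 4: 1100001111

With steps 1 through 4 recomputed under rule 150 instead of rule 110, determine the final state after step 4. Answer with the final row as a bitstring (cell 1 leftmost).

0101110001

(re-executing steps 1..4 under rule 150; state before step 1: 0111101000)
step 1: 1011001100
step 2: 1000110011
step 3: 0101001101
step 4: 0101110001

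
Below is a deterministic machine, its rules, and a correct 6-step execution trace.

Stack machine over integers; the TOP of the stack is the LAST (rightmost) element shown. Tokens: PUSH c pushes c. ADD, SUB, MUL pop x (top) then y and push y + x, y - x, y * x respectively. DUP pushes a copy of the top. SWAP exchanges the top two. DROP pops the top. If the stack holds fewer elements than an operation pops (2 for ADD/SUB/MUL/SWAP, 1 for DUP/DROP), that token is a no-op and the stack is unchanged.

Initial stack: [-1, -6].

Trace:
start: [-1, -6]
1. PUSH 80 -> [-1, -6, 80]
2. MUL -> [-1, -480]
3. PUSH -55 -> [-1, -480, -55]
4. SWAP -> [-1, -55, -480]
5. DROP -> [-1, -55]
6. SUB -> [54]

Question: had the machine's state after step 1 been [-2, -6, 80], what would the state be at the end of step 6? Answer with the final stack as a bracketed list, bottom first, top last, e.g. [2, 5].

[53]

state after step 1 := [-2, -6, 80]
2. MUL -> [-2, -480]
3. PUSH -55 -> [-2, -480, -55]
4. SWAP -> [-2, -55, -480]
5. DROP -> [-2, -55]
6. SUB -> [53]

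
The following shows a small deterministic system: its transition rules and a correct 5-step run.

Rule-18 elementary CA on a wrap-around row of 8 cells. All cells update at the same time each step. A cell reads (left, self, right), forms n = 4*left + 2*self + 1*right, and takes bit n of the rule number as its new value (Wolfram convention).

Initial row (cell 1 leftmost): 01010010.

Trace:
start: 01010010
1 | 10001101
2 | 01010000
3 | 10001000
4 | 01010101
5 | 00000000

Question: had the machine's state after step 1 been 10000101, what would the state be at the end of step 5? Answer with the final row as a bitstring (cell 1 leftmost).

state after step 1 := 10000101
2 | 01001000
3 | 10110100
4 | 00000011
5 | 10000100

10000100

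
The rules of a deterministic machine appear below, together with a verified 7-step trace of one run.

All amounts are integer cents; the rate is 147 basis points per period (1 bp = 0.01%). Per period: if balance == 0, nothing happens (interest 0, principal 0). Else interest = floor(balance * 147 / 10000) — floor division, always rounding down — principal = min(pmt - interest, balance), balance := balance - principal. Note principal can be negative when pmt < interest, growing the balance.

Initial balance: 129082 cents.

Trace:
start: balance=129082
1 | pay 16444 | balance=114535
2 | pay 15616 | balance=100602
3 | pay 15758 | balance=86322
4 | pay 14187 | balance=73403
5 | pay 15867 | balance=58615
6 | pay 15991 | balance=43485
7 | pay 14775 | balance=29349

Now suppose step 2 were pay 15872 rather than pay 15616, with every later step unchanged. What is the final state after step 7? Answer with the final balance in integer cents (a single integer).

29075

(re-executing from step 2 with the substitution; state before step 2: balance=114535)
2 | pay 15872 | balance=100346
3 | pay 15758 | balance=86063
4 | pay 14187 | balance=73141
5 | pay 15867 | balance=58349
6 | pay 15991 | balance=43215
7 | pay 14775 | balance=29075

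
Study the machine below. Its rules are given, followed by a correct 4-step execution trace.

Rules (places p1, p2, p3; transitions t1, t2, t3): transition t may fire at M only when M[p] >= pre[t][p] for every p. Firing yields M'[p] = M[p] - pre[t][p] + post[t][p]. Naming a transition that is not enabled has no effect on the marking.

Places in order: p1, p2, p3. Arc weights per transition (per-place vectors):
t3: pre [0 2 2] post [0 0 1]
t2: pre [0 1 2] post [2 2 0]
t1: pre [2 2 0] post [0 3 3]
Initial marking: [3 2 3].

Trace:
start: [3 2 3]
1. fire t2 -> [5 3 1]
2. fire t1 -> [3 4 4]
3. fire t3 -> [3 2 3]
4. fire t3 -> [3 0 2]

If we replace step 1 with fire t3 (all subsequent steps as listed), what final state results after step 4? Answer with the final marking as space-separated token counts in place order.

3 0 2

(re-executing from step 1 with the substitution; state before step 1: [3 2 3])
1. fire t3 -> [3 0 2]
2. fire t1 -> [3 0 2]
3. fire t3 -> [3 0 2]
4. fire t3 -> [3 0 2]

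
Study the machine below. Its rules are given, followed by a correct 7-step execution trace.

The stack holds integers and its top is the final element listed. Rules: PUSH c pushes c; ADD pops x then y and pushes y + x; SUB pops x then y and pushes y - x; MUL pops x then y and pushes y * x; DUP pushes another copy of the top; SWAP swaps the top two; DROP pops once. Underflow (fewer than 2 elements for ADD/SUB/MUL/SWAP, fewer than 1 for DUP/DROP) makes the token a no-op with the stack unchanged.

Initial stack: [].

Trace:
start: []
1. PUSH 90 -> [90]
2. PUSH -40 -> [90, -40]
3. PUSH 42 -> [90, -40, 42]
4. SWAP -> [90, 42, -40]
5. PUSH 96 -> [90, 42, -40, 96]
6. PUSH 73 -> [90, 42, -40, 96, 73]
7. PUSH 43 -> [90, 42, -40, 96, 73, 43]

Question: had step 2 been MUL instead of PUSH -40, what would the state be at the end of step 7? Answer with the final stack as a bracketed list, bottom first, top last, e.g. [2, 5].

[42, 90, 96, 73, 43]

(re-executing from step 2 with the substitution; state before step 2: [90])
2. MUL -> [90]
3. PUSH 42 -> [90, 42]
4. SWAP -> [42, 90]
5. PUSH 96 -> [42, 90, 96]
6. PUSH 73 -> [42, 90, 96, 73]
7. PUSH 43 -> [42, 90, 96, 73, 43]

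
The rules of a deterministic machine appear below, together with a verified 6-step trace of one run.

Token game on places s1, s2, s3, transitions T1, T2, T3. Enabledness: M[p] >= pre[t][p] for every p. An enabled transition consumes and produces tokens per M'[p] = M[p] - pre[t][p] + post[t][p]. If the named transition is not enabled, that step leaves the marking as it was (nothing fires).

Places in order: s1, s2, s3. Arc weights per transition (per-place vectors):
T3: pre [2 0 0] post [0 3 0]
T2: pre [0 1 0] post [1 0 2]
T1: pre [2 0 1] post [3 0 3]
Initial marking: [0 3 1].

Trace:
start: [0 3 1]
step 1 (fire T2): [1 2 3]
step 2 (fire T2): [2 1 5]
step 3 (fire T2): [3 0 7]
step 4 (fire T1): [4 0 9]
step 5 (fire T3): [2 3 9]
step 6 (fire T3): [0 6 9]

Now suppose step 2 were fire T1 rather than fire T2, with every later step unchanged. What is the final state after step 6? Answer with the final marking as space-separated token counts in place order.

1 4 7

(re-executing from step 2 with the substitution; state before step 2: [1 2 3])
step 2 (fire T1): [1 2 3]
step 3 (fire T2): [2 1 5]
step 4 (fire T1): [3 1 7]
step 5 (fire T3): [1 4 7]
step 6 (fire T3): [1 4 7]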